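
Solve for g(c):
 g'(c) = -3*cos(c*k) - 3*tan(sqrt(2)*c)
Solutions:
 g(c) = C1 - 3*Piecewise((sin(c*k)/k, Ne(k, 0)), (c, True)) + 3*sqrt(2)*log(cos(sqrt(2)*c))/2


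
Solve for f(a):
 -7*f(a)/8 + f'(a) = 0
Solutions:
 f(a) = C1*exp(7*a/8)


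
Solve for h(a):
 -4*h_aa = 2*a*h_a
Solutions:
 h(a) = C1 + C2*erf(a/2)


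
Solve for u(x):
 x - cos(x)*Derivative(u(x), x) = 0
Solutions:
 u(x) = C1 + Integral(x/cos(x), x)


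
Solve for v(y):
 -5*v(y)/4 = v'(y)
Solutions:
 v(y) = C1*exp(-5*y/4)


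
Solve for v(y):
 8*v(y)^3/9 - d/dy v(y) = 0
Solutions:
 v(y) = -3*sqrt(2)*sqrt(-1/(C1 + 8*y))/2
 v(y) = 3*sqrt(2)*sqrt(-1/(C1 + 8*y))/2


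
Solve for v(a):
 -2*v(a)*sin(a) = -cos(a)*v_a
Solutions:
 v(a) = C1/cos(a)^2


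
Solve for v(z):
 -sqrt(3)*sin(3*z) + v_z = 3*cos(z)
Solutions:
 v(z) = C1 + 3*sin(z) - sqrt(3)*cos(3*z)/3


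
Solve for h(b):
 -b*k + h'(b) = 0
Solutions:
 h(b) = C1 + b^2*k/2


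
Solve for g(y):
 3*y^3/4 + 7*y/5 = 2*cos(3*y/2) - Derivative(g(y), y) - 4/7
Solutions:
 g(y) = C1 - 3*y^4/16 - 7*y^2/10 - 4*y/7 + 4*sin(3*y/2)/3


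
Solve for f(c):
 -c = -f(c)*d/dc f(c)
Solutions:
 f(c) = -sqrt(C1 + c^2)
 f(c) = sqrt(C1 + c^2)


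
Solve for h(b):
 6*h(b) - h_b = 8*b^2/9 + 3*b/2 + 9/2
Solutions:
 h(b) = C1*exp(6*b) + 4*b^2/27 + 97*b/324 + 1555/1944


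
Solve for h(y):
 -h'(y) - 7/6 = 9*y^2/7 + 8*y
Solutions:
 h(y) = C1 - 3*y^3/7 - 4*y^2 - 7*y/6


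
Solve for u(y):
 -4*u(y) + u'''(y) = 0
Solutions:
 u(y) = C3*exp(2^(2/3)*y) + (C1*sin(2^(2/3)*sqrt(3)*y/2) + C2*cos(2^(2/3)*sqrt(3)*y/2))*exp(-2^(2/3)*y/2)


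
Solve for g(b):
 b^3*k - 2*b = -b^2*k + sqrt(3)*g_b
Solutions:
 g(b) = C1 + sqrt(3)*b^4*k/12 + sqrt(3)*b^3*k/9 - sqrt(3)*b^2/3


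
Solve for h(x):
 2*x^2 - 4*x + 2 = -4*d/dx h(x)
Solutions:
 h(x) = C1 - x^3/6 + x^2/2 - x/2


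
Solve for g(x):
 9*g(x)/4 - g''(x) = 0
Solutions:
 g(x) = C1*exp(-3*x/2) + C2*exp(3*x/2)


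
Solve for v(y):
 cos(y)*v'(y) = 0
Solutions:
 v(y) = C1


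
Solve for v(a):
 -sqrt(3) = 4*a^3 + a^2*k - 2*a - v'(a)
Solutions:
 v(a) = C1 + a^4 + a^3*k/3 - a^2 + sqrt(3)*a


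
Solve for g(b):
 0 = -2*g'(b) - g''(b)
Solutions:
 g(b) = C1 + C2*exp(-2*b)


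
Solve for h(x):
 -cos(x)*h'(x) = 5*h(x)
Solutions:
 h(x) = C1*sqrt(sin(x) - 1)*(sin(x)^2 - 2*sin(x) + 1)/(sqrt(sin(x) + 1)*(sin(x)^2 + 2*sin(x) + 1))


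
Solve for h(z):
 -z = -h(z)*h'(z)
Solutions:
 h(z) = -sqrt(C1 + z^2)
 h(z) = sqrt(C1 + z^2)


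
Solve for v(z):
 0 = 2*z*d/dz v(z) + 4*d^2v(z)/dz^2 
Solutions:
 v(z) = C1 + C2*erf(z/2)


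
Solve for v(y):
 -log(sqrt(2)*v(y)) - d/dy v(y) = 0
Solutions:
 2*Integral(1/(2*log(_y) + log(2)), (_y, v(y))) = C1 - y


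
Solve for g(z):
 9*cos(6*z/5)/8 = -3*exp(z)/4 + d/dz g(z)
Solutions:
 g(z) = C1 + 3*exp(z)/4 + 15*sin(6*z/5)/16


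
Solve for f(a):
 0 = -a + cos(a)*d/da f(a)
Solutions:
 f(a) = C1 + Integral(a/cos(a), a)


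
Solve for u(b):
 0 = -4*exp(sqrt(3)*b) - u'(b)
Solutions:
 u(b) = C1 - 4*sqrt(3)*exp(sqrt(3)*b)/3


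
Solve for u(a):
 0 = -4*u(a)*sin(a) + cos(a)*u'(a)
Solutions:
 u(a) = C1/cos(a)^4


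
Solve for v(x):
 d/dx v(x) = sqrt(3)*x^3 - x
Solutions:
 v(x) = C1 + sqrt(3)*x^4/4 - x^2/2


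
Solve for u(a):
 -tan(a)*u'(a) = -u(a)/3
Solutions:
 u(a) = C1*sin(a)^(1/3)


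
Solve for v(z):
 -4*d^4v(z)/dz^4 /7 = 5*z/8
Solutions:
 v(z) = C1 + C2*z + C3*z^2 + C4*z^3 - 7*z^5/768


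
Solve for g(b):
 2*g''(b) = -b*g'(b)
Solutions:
 g(b) = C1 + C2*erf(b/2)


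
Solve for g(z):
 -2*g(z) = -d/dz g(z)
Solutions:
 g(z) = C1*exp(2*z)


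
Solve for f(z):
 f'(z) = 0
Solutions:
 f(z) = C1


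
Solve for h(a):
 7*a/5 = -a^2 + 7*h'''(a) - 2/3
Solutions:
 h(a) = C1 + C2*a + C3*a^2 + a^5/420 + a^4/120 + a^3/63


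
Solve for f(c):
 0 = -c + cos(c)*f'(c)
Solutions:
 f(c) = C1 + Integral(c/cos(c), c)


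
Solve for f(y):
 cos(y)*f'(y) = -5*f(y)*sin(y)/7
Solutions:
 f(y) = C1*cos(y)^(5/7)


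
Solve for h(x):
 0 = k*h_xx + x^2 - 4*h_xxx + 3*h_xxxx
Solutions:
 h(x) = C1 + C2*x + C3*exp(x*(2 - sqrt(4 - 3*k))/3) + C4*exp(x*(sqrt(4 - 3*k) + 2)/3) - x^4/(12*k) - 4*x^3/(3*k^2) + x^2*(3 - 16/k)/k^2


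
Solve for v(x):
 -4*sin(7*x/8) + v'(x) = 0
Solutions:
 v(x) = C1 - 32*cos(7*x/8)/7


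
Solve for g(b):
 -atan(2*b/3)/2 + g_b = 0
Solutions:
 g(b) = C1 + b*atan(2*b/3)/2 - 3*log(4*b^2 + 9)/8


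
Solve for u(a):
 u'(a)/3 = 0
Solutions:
 u(a) = C1


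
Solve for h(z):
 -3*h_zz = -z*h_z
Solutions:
 h(z) = C1 + C2*erfi(sqrt(6)*z/6)


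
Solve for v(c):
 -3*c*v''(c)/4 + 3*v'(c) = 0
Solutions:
 v(c) = C1 + C2*c^5


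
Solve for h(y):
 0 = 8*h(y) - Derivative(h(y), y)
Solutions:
 h(y) = C1*exp(8*y)


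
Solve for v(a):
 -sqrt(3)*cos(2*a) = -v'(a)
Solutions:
 v(a) = C1 + sqrt(3)*sin(2*a)/2


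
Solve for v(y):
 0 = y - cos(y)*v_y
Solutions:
 v(y) = C1 + Integral(y/cos(y), y)


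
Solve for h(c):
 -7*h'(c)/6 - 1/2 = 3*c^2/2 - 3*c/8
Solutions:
 h(c) = C1 - 3*c^3/7 + 9*c^2/56 - 3*c/7


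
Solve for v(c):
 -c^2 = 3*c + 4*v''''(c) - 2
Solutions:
 v(c) = C1 + C2*c + C3*c^2 + C4*c^3 - c^6/1440 - c^5/160 + c^4/48


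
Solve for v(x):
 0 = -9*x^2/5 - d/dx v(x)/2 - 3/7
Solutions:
 v(x) = C1 - 6*x^3/5 - 6*x/7


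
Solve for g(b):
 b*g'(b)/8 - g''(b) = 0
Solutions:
 g(b) = C1 + C2*erfi(b/4)


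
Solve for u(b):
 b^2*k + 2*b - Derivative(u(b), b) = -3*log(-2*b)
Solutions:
 u(b) = C1 + b^3*k/3 + b^2 + 3*b*log(-b) + 3*b*(-1 + log(2))


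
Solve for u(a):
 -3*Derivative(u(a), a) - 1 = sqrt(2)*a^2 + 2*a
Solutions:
 u(a) = C1 - sqrt(2)*a^3/9 - a^2/3 - a/3


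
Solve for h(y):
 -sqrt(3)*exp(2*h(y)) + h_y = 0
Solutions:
 h(y) = log(-sqrt(-1/(C1 + sqrt(3)*y))) - log(2)/2
 h(y) = log(-1/(C1 + sqrt(3)*y))/2 - log(2)/2


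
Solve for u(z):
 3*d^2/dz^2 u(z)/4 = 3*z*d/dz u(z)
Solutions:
 u(z) = C1 + C2*erfi(sqrt(2)*z)


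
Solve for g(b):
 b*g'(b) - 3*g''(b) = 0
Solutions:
 g(b) = C1 + C2*erfi(sqrt(6)*b/6)


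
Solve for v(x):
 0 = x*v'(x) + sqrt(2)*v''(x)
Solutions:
 v(x) = C1 + C2*erf(2^(1/4)*x/2)


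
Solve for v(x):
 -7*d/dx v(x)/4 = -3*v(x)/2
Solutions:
 v(x) = C1*exp(6*x/7)


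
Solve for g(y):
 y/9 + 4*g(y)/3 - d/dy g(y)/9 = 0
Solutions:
 g(y) = C1*exp(12*y) - y/12 - 1/144


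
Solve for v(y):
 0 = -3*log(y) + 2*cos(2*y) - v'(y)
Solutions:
 v(y) = C1 - 3*y*log(y) + 3*y + sin(2*y)


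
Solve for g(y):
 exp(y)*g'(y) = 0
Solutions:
 g(y) = C1


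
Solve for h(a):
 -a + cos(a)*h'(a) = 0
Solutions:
 h(a) = C1 + Integral(a/cos(a), a)


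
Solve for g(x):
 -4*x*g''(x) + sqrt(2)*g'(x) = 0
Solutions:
 g(x) = C1 + C2*x^(sqrt(2)/4 + 1)


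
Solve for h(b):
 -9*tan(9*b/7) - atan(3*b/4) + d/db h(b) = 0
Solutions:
 h(b) = C1 + b*atan(3*b/4) - 2*log(9*b^2 + 16)/3 - 7*log(cos(9*b/7))


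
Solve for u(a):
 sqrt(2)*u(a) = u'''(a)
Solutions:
 u(a) = C3*exp(2^(1/6)*a) + (C1*sin(2^(1/6)*sqrt(3)*a/2) + C2*cos(2^(1/6)*sqrt(3)*a/2))*exp(-2^(1/6)*a/2)


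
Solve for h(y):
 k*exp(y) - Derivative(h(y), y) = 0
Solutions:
 h(y) = C1 + k*exp(y)


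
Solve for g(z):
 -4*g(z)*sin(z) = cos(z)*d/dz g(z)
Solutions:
 g(z) = C1*cos(z)^4


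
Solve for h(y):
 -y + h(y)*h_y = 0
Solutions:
 h(y) = -sqrt(C1 + y^2)
 h(y) = sqrt(C1 + y^2)


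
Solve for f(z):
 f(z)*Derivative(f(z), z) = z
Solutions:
 f(z) = -sqrt(C1 + z^2)
 f(z) = sqrt(C1 + z^2)


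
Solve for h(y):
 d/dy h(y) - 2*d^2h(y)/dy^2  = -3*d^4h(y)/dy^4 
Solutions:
 h(y) = C1 + C4*exp(-y) + (C2*sin(sqrt(3)*y/6) + C3*cos(sqrt(3)*y/6))*exp(y/2)


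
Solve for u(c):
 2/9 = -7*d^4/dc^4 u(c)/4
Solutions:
 u(c) = C1 + C2*c + C3*c^2 + C4*c^3 - c^4/189


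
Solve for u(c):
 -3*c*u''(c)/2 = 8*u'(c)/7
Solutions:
 u(c) = C1 + C2*c^(5/21)


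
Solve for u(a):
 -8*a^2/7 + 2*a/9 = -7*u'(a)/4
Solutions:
 u(a) = C1 + 32*a^3/147 - 4*a^2/63


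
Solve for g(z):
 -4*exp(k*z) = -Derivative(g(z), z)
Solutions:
 g(z) = C1 + 4*exp(k*z)/k


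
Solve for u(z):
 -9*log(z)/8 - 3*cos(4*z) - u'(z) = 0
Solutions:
 u(z) = C1 - 9*z*log(z)/8 + 9*z/8 - 3*sin(4*z)/4


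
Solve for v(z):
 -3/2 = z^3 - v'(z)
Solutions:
 v(z) = C1 + z^4/4 + 3*z/2


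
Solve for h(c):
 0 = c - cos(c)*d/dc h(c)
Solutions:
 h(c) = C1 + Integral(c/cos(c), c)


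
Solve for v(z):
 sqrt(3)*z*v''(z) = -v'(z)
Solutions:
 v(z) = C1 + C2*z^(1 - sqrt(3)/3)


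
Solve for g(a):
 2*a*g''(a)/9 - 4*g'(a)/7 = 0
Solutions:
 g(a) = C1 + C2*a^(25/7)


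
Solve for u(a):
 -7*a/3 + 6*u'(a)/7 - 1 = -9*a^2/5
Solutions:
 u(a) = C1 - 7*a^3/10 + 49*a^2/36 + 7*a/6


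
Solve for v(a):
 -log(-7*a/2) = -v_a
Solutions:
 v(a) = C1 + a*log(-a) + a*(-1 - log(2) + log(7))


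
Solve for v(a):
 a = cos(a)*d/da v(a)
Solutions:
 v(a) = C1 + Integral(a/cos(a), a)


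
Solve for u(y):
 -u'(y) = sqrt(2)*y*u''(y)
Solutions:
 u(y) = C1 + C2*y^(1 - sqrt(2)/2)


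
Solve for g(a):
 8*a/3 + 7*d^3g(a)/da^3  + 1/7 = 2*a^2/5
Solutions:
 g(a) = C1 + C2*a + C3*a^2 + a^5/1050 - a^4/63 - a^3/294


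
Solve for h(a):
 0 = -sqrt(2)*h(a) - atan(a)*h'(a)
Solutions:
 h(a) = C1*exp(-sqrt(2)*Integral(1/atan(a), a))


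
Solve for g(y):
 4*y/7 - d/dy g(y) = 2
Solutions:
 g(y) = C1 + 2*y^2/7 - 2*y


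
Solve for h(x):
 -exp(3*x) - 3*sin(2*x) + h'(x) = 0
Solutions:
 h(x) = C1 + exp(3*x)/3 - 3*cos(2*x)/2


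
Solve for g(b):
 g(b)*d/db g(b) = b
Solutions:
 g(b) = -sqrt(C1 + b^2)
 g(b) = sqrt(C1 + b^2)


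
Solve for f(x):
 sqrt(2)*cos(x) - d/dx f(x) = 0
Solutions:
 f(x) = C1 + sqrt(2)*sin(x)


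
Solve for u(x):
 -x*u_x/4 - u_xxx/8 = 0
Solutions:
 u(x) = C1 + Integral(C2*airyai(-2^(1/3)*x) + C3*airybi(-2^(1/3)*x), x)


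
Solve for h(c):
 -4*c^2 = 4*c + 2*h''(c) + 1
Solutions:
 h(c) = C1 + C2*c - c^4/6 - c^3/3 - c^2/4


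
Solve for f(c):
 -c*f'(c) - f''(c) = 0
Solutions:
 f(c) = C1 + C2*erf(sqrt(2)*c/2)


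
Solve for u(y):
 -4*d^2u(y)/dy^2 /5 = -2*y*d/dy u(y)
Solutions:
 u(y) = C1 + C2*erfi(sqrt(5)*y/2)


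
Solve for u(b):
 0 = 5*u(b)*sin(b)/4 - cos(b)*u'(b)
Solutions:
 u(b) = C1/cos(b)^(5/4)


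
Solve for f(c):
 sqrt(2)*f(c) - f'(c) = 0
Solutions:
 f(c) = C1*exp(sqrt(2)*c)


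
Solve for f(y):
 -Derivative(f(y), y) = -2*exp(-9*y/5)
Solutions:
 f(y) = C1 - 10*exp(-9*y/5)/9


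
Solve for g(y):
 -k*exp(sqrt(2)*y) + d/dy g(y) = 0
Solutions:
 g(y) = C1 + sqrt(2)*k*exp(sqrt(2)*y)/2


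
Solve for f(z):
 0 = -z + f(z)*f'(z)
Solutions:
 f(z) = -sqrt(C1 + z^2)
 f(z) = sqrt(C1 + z^2)


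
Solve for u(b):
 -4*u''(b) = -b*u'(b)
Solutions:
 u(b) = C1 + C2*erfi(sqrt(2)*b/4)


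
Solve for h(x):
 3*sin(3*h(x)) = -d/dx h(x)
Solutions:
 h(x) = -acos((-C1 - exp(18*x))/(C1 - exp(18*x)))/3 + 2*pi/3
 h(x) = acos((-C1 - exp(18*x))/(C1 - exp(18*x)))/3


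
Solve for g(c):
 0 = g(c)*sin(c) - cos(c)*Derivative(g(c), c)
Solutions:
 g(c) = C1/cos(c)


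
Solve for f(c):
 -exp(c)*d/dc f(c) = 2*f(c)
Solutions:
 f(c) = C1*exp(2*exp(-c))


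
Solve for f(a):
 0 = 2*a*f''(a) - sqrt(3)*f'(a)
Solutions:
 f(a) = C1 + C2*a^(sqrt(3)/2 + 1)


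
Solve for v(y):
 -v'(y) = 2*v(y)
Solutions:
 v(y) = C1*exp(-2*y)


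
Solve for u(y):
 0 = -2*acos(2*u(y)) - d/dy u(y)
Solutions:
 Integral(1/acos(2*_y), (_y, u(y))) = C1 - 2*y


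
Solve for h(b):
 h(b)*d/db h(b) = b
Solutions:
 h(b) = -sqrt(C1 + b^2)
 h(b) = sqrt(C1 + b^2)


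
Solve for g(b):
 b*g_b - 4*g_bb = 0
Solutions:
 g(b) = C1 + C2*erfi(sqrt(2)*b/4)


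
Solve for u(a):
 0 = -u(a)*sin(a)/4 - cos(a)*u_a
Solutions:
 u(a) = C1*cos(a)^(1/4)


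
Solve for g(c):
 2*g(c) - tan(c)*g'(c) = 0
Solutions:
 g(c) = C1*sin(c)^2


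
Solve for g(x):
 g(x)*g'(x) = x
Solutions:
 g(x) = -sqrt(C1 + x^2)
 g(x) = sqrt(C1 + x^2)


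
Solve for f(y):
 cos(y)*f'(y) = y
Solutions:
 f(y) = C1 + Integral(y/cos(y), y)


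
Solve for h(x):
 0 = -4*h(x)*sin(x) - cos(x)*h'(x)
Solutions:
 h(x) = C1*cos(x)^4


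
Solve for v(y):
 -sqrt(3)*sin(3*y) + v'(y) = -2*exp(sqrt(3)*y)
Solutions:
 v(y) = C1 - 2*sqrt(3)*exp(sqrt(3)*y)/3 - sqrt(3)*cos(3*y)/3


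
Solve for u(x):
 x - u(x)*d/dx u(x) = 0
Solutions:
 u(x) = -sqrt(C1 + x^2)
 u(x) = sqrt(C1 + x^2)


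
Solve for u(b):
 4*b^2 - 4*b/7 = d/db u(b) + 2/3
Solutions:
 u(b) = C1 + 4*b^3/3 - 2*b^2/7 - 2*b/3


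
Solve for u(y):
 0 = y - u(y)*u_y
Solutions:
 u(y) = -sqrt(C1 + y^2)
 u(y) = sqrt(C1 + y^2)


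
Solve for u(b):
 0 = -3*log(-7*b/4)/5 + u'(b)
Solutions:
 u(b) = C1 + 3*b*log(-b)/5 + 3*b*(-2*log(2) - 1 + log(7))/5


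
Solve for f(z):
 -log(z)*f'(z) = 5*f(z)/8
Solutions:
 f(z) = C1*exp(-5*li(z)/8)


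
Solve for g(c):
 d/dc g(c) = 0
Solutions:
 g(c) = C1


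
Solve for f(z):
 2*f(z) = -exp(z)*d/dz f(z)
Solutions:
 f(z) = C1*exp(2*exp(-z))


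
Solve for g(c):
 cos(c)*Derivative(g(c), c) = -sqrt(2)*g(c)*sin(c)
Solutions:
 g(c) = C1*cos(c)^(sqrt(2))


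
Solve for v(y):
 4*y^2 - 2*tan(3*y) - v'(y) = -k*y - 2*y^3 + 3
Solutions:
 v(y) = C1 + k*y^2/2 + y^4/2 + 4*y^3/3 - 3*y + 2*log(cos(3*y))/3


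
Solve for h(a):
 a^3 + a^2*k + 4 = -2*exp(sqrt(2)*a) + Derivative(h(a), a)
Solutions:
 h(a) = C1 + a^4/4 + a^3*k/3 + 4*a + sqrt(2)*exp(sqrt(2)*a)


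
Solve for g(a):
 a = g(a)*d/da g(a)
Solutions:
 g(a) = -sqrt(C1 + a^2)
 g(a) = sqrt(C1 + a^2)


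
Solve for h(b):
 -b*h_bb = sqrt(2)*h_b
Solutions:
 h(b) = C1 + C2*b^(1 - sqrt(2))


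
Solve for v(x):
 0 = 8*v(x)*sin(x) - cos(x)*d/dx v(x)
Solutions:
 v(x) = C1/cos(x)^8


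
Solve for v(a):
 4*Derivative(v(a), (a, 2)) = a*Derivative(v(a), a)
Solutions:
 v(a) = C1 + C2*erfi(sqrt(2)*a/4)


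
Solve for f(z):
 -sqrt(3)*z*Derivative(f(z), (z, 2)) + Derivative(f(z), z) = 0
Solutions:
 f(z) = C1 + C2*z^(sqrt(3)/3 + 1)


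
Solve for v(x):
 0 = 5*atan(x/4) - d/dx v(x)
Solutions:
 v(x) = C1 + 5*x*atan(x/4) - 10*log(x^2 + 16)


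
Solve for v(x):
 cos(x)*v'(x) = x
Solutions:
 v(x) = C1 + Integral(x/cos(x), x)


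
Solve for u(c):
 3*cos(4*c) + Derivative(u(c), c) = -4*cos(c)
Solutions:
 u(c) = C1 - 4*sin(c) - 3*sin(4*c)/4


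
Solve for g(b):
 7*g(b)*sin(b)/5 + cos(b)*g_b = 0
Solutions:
 g(b) = C1*cos(b)^(7/5)


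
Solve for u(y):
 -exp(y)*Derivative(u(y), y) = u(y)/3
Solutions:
 u(y) = C1*exp(exp(-y)/3)


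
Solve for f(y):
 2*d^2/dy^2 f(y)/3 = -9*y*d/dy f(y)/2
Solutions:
 f(y) = C1 + C2*erf(3*sqrt(6)*y/4)


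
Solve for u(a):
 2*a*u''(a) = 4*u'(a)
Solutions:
 u(a) = C1 + C2*a^3


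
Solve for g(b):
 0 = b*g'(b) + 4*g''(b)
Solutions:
 g(b) = C1 + C2*erf(sqrt(2)*b/4)


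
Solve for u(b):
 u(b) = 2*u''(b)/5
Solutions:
 u(b) = C1*exp(-sqrt(10)*b/2) + C2*exp(sqrt(10)*b/2)


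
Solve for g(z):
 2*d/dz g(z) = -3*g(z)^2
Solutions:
 g(z) = 2/(C1 + 3*z)


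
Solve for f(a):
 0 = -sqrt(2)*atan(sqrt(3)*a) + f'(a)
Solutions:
 f(a) = C1 + sqrt(2)*(a*atan(sqrt(3)*a) - sqrt(3)*log(3*a^2 + 1)/6)


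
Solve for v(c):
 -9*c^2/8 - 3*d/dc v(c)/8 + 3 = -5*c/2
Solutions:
 v(c) = C1 - c^3 + 10*c^2/3 + 8*c


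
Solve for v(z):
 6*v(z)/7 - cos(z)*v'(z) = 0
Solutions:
 v(z) = C1*(sin(z) + 1)^(3/7)/(sin(z) - 1)^(3/7)


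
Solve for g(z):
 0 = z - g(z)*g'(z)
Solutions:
 g(z) = -sqrt(C1 + z^2)
 g(z) = sqrt(C1 + z^2)


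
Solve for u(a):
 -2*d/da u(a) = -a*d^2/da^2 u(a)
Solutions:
 u(a) = C1 + C2*a^3


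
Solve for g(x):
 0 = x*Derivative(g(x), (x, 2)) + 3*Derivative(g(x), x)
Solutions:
 g(x) = C1 + C2/x^2


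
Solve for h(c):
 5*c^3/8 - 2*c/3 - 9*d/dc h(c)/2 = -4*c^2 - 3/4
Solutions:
 h(c) = C1 + 5*c^4/144 + 8*c^3/27 - 2*c^2/27 + c/6


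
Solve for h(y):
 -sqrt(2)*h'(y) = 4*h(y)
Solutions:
 h(y) = C1*exp(-2*sqrt(2)*y)


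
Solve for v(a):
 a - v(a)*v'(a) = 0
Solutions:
 v(a) = -sqrt(C1 + a^2)
 v(a) = sqrt(C1 + a^2)


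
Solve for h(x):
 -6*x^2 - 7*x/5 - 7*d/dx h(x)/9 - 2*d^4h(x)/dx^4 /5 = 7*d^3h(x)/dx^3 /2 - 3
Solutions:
 h(x) = C1 + C2*exp(x*(-70 + 35*35^(2/3)/(4*sqrt(7494) + 1273)^(1/3) + 35^(1/3)*(4*sqrt(7494) + 1273)^(1/3))/24)*sin(sqrt(3)*35^(1/3)*x*(-(4*sqrt(7494) + 1273)^(1/3) + 35*35^(1/3)/(4*sqrt(7494) + 1273)^(1/3))/24) + C3*exp(x*(-70 + 35*35^(2/3)/(4*sqrt(7494) + 1273)^(1/3) + 35^(1/3)*(4*sqrt(7494) + 1273)^(1/3))/24)*cos(sqrt(3)*35^(1/3)*x*(-(4*sqrt(7494) + 1273)^(1/3) + 35*35^(1/3)/(4*sqrt(7494) + 1273)^(1/3))/24) + C4*exp(-x*(35*35^(2/3)/(4*sqrt(7494) + 1273)^(1/3) + 35 + 35^(1/3)*(4*sqrt(7494) + 1273)^(1/3))/12) - 18*x^3/7 - 9*x^2/10 + 513*x/7


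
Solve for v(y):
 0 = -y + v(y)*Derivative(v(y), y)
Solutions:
 v(y) = -sqrt(C1 + y^2)
 v(y) = sqrt(C1 + y^2)


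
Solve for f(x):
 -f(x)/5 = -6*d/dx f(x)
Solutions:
 f(x) = C1*exp(x/30)


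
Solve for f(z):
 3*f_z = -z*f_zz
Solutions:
 f(z) = C1 + C2/z^2


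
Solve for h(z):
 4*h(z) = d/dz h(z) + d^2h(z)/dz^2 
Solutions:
 h(z) = C1*exp(z*(-1 + sqrt(17))/2) + C2*exp(-z*(1 + sqrt(17))/2)


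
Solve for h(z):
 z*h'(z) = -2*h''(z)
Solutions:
 h(z) = C1 + C2*erf(z/2)


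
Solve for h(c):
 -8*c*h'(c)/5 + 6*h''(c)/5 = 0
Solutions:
 h(c) = C1 + C2*erfi(sqrt(6)*c/3)


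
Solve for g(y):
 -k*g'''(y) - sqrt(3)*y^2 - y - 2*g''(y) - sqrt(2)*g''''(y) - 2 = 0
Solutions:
 g(y) = C1 + C2*y + C3*exp(sqrt(2)*y*(-k + sqrt(k^2 - 8*sqrt(2)))/4) + C4*exp(-sqrt(2)*y*(k + sqrt(k^2 - 8*sqrt(2)))/4) - sqrt(3)*y^4/24 + y^3*(sqrt(3)*k - 1)/12 + y^2*(-sqrt(3)*k^2 + k - 4 + 2*sqrt(6))/8


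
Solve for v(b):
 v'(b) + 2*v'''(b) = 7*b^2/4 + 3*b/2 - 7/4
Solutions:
 v(b) = C1 + C2*sin(sqrt(2)*b/2) + C3*cos(sqrt(2)*b/2) + 7*b^3/12 + 3*b^2/4 - 35*b/4


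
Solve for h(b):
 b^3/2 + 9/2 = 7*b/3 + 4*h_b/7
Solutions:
 h(b) = C1 + 7*b^4/32 - 49*b^2/24 + 63*b/8


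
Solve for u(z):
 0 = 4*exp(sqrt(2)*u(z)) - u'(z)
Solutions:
 u(z) = sqrt(2)*(2*log(-1/(C1 + 4*z)) - log(2))/4


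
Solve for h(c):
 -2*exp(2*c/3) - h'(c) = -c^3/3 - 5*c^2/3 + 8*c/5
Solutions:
 h(c) = C1 + c^4/12 + 5*c^3/9 - 4*c^2/5 - 3*exp(2*c/3)


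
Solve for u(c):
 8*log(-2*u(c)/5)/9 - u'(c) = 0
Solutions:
 -9*Integral(1/(log(-_y) - log(5) + log(2)), (_y, u(c)))/8 = C1 - c


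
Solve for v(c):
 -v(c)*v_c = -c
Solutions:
 v(c) = -sqrt(C1 + c^2)
 v(c) = sqrt(C1 + c^2)


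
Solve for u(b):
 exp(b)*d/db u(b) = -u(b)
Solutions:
 u(b) = C1*exp(exp(-b))


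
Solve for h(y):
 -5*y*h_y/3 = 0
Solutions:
 h(y) = C1


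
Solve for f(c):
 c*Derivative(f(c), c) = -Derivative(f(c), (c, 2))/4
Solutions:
 f(c) = C1 + C2*erf(sqrt(2)*c)


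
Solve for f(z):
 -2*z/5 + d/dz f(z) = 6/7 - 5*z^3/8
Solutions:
 f(z) = C1 - 5*z^4/32 + z^2/5 + 6*z/7


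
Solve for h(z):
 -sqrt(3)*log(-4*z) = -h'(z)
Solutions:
 h(z) = C1 + sqrt(3)*z*log(-z) + sqrt(3)*z*(-1 + 2*log(2))


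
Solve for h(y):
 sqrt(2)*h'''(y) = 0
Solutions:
 h(y) = C1 + C2*y + C3*y^2


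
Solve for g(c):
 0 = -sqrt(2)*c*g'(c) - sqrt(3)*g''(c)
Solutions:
 g(c) = C1 + C2*erf(6^(3/4)*c/6)


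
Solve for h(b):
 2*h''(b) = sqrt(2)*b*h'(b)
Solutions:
 h(b) = C1 + C2*erfi(2^(1/4)*b/2)


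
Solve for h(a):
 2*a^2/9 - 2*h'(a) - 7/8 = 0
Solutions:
 h(a) = C1 + a^3/27 - 7*a/16


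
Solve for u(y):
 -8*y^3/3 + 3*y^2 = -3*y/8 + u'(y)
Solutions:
 u(y) = C1 - 2*y^4/3 + y^3 + 3*y^2/16


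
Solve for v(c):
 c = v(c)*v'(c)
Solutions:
 v(c) = -sqrt(C1 + c^2)
 v(c) = sqrt(C1 + c^2)


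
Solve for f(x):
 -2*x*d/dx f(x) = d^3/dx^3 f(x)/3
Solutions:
 f(x) = C1 + Integral(C2*airyai(-6^(1/3)*x) + C3*airybi(-6^(1/3)*x), x)


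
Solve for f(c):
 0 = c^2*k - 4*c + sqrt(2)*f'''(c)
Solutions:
 f(c) = C1 + C2*c + C3*c^2 - sqrt(2)*c^5*k/120 + sqrt(2)*c^4/12


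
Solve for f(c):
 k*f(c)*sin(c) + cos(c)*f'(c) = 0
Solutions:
 f(c) = C1*exp(k*log(cos(c)))


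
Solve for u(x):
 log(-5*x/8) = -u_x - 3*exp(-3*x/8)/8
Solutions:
 u(x) = C1 - x*log(-x) + x*(-log(5) + 1 + 3*log(2)) + exp(-3*x/8)


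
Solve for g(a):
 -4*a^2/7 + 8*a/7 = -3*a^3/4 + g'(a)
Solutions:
 g(a) = C1 + 3*a^4/16 - 4*a^3/21 + 4*a^2/7


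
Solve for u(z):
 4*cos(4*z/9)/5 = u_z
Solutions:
 u(z) = C1 + 9*sin(4*z/9)/5


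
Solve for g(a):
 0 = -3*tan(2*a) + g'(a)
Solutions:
 g(a) = C1 - 3*log(cos(2*a))/2


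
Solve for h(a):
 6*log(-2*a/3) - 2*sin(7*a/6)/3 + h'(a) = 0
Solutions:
 h(a) = C1 - 6*a*log(-a) - 6*a*log(2) + 6*a + 6*a*log(3) - 4*cos(7*a/6)/7


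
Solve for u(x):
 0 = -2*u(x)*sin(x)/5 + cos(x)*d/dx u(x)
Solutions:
 u(x) = C1/cos(x)^(2/5)


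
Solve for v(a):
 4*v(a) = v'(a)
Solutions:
 v(a) = C1*exp(4*a)


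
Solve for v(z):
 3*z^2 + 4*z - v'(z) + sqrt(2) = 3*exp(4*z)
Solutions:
 v(z) = C1 + z^3 + 2*z^2 + sqrt(2)*z - 3*exp(4*z)/4


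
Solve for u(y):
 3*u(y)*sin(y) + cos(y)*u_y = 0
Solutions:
 u(y) = C1*cos(y)^3


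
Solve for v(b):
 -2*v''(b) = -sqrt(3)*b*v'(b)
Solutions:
 v(b) = C1 + C2*erfi(3^(1/4)*b/2)


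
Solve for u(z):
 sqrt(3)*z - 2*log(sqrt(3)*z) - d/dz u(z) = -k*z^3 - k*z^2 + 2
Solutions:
 u(z) = C1 + k*z^4/4 + k*z^3/3 + sqrt(3)*z^2/2 - 2*z*log(z) - z*log(3)


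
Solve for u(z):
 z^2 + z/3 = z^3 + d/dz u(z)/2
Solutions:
 u(z) = C1 - z^4/2 + 2*z^3/3 + z^2/3


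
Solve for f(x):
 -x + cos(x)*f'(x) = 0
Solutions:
 f(x) = C1 + Integral(x/cos(x), x)


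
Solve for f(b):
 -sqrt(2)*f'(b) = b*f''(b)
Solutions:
 f(b) = C1 + C2*b^(1 - sqrt(2))


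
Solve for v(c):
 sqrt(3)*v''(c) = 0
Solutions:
 v(c) = C1 + C2*c


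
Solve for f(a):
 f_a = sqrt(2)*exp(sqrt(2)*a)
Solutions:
 f(a) = C1 + exp(sqrt(2)*a)


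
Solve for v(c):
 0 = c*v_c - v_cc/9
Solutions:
 v(c) = C1 + C2*erfi(3*sqrt(2)*c/2)


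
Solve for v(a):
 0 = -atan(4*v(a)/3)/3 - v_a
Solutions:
 Integral(1/atan(4*_y/3), (_y, v(a))) = C1 - a/3


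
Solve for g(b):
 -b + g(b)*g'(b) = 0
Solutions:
 g(b) = -sqrt(C1 + b^2)
 g(b) = sqrt(C1 + b^2)


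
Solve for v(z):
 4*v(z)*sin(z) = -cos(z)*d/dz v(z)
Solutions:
 v(z) = C1*cos(z)^4


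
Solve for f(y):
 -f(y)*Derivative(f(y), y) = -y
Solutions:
 f(y) = -sqrt(C1 + y^2)
 f(y) = sqrt(C1 + y^2)


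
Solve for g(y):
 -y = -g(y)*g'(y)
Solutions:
 g(y) = -sqrt(C1 + y^2)
 g(y) = sqrt(C1 + y^2)


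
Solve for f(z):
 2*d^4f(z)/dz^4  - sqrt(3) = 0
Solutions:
 f(z) = C1 + C2*z + C3*z^2 + C4*z^3 + sqrt(3)*z^4/48


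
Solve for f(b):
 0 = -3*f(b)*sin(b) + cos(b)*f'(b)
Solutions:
 f(b) = C1/cos(b)^3


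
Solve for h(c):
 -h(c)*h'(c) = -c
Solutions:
 h(c) = -sqrt(C1 + c^2)
 h(c) = sqrt(C1 + c^2)


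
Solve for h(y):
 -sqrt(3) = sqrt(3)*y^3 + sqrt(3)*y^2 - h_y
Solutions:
 h(y) = C1 + sqrt(3)*y^4/4 + sqrt(3)*y^3/3 + sqrt(3)*y


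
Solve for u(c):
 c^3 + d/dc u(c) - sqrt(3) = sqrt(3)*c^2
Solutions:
 u(c) = C1 - c^4/4 + sqrt(3)*c^3/3 + sqrt(3)*c


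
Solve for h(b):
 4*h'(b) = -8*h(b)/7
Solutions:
 h(b) = C1*exp(-2*b/7)


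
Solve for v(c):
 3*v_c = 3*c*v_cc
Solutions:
 v(c) = C1 + C2*c^2


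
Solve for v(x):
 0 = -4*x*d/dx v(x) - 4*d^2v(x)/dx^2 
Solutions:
 v(x) = C1 + C2*erf(sqrt(2)*x/2)


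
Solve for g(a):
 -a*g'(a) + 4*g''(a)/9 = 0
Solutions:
 g(a) = C1 + C2*erfi(3*sqrt(2)*a/4)


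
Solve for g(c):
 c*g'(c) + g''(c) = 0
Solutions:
 g(c) = C1 + C2*erf(sqrt(2)*c/2)


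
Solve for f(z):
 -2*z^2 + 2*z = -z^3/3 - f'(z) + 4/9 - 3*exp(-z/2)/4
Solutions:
 f(z) = C1 - z^4/12 + 2*z^3/3 - z^2 + 4*z/9 + 3*exp(-z/2)/2


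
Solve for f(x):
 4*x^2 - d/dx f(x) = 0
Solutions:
 f(x) = C1 + 4*x^3/3


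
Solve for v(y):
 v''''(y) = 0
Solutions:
 v(y) = C1 + C2*y + C3*y^2 + C4*y^3


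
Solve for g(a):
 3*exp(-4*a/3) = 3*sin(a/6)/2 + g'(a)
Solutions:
 g(a) = C1 + 9*cos(a/6) - 9*exp(-4*a/3)/4


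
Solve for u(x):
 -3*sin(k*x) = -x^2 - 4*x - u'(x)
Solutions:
 u(x) = C1 - x^3/3 - 2*x^2 - 3*cos(k*x)/k


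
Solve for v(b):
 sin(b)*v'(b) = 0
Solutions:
 v(b) = C1


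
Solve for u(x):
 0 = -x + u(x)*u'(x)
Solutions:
 u(x) = -sqrt(C1 + x^2)
 u(x) = sqrt(C1 + x^2)


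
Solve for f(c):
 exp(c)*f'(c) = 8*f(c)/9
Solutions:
 f(c) = C1*exp(-8*exp(-c)/9)


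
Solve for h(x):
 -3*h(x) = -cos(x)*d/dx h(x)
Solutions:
 h(x) = C1*(sin(x) + 1)^(3/2)/(sin(x) - 1)^(3/2)


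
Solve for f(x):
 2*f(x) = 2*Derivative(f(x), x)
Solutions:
 f(x) = C1*exp(x)


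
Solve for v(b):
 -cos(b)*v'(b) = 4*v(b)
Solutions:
 v(b) = C1*(sin(b)^2 - 2*sin(b) + 1)/(sin(b)^2 + 2*sin(b) + 1)


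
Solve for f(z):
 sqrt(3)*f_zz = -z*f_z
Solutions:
 f(z) = C1 + C2*erf(sqrt(2)*3^(3/4)*z/6)


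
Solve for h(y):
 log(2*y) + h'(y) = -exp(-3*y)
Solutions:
 h(y) = C1 - y*log(y) + y*(1 - log(2)) + exp(-3*y)/3


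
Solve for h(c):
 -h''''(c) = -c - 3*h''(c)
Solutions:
 h(c) = C1 + C2*c + C3*exp(-sqrt(3)*c) + C4*exp(sqrt(3)*c) - c^3/18


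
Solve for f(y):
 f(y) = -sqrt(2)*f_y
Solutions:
 f(y) = C1*exp(-sqrt(2)*y/2)


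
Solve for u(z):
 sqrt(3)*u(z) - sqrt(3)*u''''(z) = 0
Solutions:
 u(z) = C1*exp(-z) + C2*exp(z) + C3*sin(z) + C4*cos(z)


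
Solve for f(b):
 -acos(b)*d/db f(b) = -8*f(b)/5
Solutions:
 f(b) = C1*exp(8*Integral(1/acos(b), b)/5)


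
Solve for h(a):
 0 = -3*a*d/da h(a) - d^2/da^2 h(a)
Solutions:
 h(a) = C1 + C2*erf(sqrt(6)*a/2)


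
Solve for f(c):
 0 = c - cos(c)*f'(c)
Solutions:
 f(c) = C1 + Integral(c/cos(c), c)


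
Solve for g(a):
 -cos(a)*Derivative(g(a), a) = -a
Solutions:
 g(a) = C1 + Integral(a/cos(a), a)


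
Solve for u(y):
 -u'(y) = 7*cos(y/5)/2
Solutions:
 u(y) = C1 - 35*sin(y/5)/2


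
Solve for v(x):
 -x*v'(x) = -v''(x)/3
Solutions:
 v(x) = C1 + C2*erfi(sqrt(6)*x/2)


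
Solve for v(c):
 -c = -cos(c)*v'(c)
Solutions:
 v(c) = C1 + Integral(c/cos(c), c)


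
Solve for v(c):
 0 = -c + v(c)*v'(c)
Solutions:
 v(c) = -sqrt(C1 + c^2)
 v(c) = sqrt(C1 + c^2)


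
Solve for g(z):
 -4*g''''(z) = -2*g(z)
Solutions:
 g(z) = C1*exp(-2^(3/4)*z/2) + C2*exp(2^(3/4)*z/2) + C3*sin(2^(3/4)*z/2) + C4*cos(2^(3/4)*z/2)


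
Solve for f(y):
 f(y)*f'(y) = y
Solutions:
 f(y) = -sqrt(C1 + y^2)
 f(y) = sqrt(C1 + y^2)


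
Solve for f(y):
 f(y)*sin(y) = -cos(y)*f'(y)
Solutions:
 f(y) = C1*cos(y)


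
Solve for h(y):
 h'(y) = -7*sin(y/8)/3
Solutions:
 h(y) = C1 + 56*cos(y/8)/3


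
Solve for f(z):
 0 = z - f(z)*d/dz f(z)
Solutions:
 f(z) = -sqrt(C1 + z^2)
 f(z) = sqrt(C1 + z^2)


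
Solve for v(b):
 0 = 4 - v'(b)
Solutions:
 v(b) = C1 + 4*b


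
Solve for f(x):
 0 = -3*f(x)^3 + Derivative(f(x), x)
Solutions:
 f(x) = -sqrt(2)*sqrt(-1/(C1 + 3*x))/2
 f(x) = sqrt(2)*sqrt(-1/(C1 + 3*x))/2


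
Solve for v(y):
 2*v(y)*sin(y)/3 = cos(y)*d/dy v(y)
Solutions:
 v(y) = C1/cos(y)^(2/3)


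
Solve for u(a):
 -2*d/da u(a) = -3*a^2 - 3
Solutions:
 u(a) = C1 + a^3/2 + 3*a/2


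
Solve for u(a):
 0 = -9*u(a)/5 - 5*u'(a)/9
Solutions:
 u(a) = C1*exp(-81*a/25)


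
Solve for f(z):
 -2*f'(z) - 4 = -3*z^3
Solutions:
 f(z) = C1 + 3*z^4/8 - 2*z


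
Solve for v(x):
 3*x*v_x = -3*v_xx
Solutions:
 v(x) = C1 + C2*erf(sqrt(2)*x/2)


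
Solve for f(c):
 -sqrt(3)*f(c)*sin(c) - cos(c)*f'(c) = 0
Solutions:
 f(c) = C1*cos(c)^(sqrt(3))


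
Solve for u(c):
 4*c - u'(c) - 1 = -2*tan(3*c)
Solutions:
 u(c) = C1 + 2*c^2 - c - 2*log(cos(3*c))/3


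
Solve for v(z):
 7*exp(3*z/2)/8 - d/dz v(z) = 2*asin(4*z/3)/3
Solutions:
 v(z) = C1 - 2*z*asin(4*z/3)/3 - sqrt(9 - 16*z^2)/6 + 7*exp(3*z/2)/12


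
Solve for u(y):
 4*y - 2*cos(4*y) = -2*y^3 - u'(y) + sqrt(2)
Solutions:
 u(y) = C1 - y^4/2 - 2*y^2 + sqrt(2)*y + sin(4*y)/2


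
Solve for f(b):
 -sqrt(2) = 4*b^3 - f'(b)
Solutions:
 f(b) = C1 + b^4 + sqrt(2)*b


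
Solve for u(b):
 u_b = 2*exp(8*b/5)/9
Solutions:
 u(b) = C1 + 5*exp(8*b/5)/36


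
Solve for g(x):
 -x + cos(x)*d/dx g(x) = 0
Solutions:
 g(x) = C1 + Integral(x/cos(x), x)


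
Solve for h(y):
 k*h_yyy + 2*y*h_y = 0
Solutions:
 h(y) = C1 + Integral(C2*airyai(2^(1/3)*y*(-1/k)^(1/3)) + C3*airybi(2^(1/3)*y*(-1/k)^(1/3)), y)


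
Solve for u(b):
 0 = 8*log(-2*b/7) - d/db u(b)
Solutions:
 u(b) = C1 + 8*b*log(-b) + 8*b*(-log(7) - 1 + log(2))


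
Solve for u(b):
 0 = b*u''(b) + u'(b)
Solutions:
 u(b) = C1 + C2*log(b)


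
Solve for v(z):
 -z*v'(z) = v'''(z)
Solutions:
 v(z) = C1 + Integral(C2*airyai(-z) + C3*airybi(-z), z)


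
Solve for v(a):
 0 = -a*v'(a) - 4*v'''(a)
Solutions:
 v(a) = C1 + Integral(C2*airyai(-2^(1/3)*a/2) + C3*airybi(-2^(1/3)*a/2), a)


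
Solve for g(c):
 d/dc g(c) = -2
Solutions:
 g(c) = C1 - 2*c


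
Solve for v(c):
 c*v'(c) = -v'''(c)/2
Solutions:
 v(c) = C1 + Integral(C2*airyai(-2^(1/3)*c) + C3*airybi(-2^(1/3)*c), c)


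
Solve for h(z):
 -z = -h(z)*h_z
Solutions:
 h(z) = -sqrt(C1 + z^2)
 h(z) = sqrt(C1 + z^2)


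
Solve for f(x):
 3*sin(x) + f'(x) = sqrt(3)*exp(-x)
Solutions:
 f(x) = C1 + 3*cos(x) - sqrt(3)*exp(-x)


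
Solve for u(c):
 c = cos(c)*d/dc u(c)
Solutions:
 u(c) = C1 + Integral(c/cos(c), c)


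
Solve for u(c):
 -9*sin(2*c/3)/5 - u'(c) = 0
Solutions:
 u(c) = C1 + 27*cos(2*c/3)/10


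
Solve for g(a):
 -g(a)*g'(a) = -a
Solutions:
 g(a) = -sqrt(C1 + a^2)
 g(a) = sqrt(C1 + a^2)


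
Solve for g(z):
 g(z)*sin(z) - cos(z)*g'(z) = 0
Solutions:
 g(z) = C1/cos(z)


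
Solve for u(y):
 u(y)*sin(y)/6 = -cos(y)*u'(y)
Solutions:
 u(y) = C1*cos(y)^(1/6)


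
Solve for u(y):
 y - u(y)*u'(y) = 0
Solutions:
 u(y) = -sqrt(C1 + y^2)
 u(y) = sqrt(C1 + y^2)


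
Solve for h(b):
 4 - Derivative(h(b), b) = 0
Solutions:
 h(b) = C1 + 4*b


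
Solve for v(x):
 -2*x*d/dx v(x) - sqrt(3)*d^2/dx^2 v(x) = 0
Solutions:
 v(x) = C1 + C2*erf(3^(3/4)*x/3)


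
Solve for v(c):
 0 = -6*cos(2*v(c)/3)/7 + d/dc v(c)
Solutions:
 -6*c/7 - 3*log(sin(2*v(c)/3) - 1)/4 + 3*log(sin(2*v(c)/3) + 1)/4 = C1


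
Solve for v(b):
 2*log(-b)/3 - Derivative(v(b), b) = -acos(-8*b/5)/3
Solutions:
 v(b) = C1 + 2*b*log(-b)/3 + b*acos(-8*b/5)/3 - 2*b/3 + sqrt(25 - 64*b^2)/24


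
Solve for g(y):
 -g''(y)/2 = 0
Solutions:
 g(y) = C1 + C2*y


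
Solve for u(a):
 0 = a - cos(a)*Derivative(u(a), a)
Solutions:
 u(a) = C1 + Integral(a/cos(a), a)


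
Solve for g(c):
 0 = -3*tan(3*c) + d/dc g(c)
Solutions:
 g(c) = C1 - log(cos(3*c))


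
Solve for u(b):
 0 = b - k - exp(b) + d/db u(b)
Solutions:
 u(b) = C1 - b^2/2 + b*k + exp(b)


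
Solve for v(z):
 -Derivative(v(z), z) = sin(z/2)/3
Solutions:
 v(z) = C1 + 2*cos(z/2)/3


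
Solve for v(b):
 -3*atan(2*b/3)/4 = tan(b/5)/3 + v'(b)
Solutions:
 v(b) = C1 - 3*b*atan(2*b/3)/4 + 9*log(4*b^2 + 9)/16 + 5*log(cos(b/5))/3


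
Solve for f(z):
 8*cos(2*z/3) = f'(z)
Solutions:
 f(z) = C1 + 12*sin(2*z/3)


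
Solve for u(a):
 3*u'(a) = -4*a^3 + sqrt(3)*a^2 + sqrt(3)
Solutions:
 u(a) = C1 - a^4/3 + sqrt(3)*a^3/9 + sqrt(3)*a/3


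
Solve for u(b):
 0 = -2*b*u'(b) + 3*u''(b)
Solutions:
 u(b) = C1 + C2*erfi(sqrt(3)*b/3)


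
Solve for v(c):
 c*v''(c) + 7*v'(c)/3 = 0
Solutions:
 v(c) = C1 + C2/c^(4/3)


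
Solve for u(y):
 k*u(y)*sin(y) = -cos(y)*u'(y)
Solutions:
 u(y) = C1*exp(k*log(cos(y)))


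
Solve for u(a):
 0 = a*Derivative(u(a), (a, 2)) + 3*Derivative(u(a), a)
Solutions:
 u(a) = C1 + C2/a^2


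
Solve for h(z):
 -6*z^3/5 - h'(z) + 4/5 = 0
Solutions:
 h(z) = C1 - 3*z^4/10 + 4*z/5


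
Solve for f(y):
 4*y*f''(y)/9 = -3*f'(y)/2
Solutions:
 f(y) = C1 + C2/y^(19/8)


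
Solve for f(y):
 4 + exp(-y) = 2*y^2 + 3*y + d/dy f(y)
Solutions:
 f(y) = C1 - 2*y^3/3 - 3*y^2/2 + 4*y - exp(-y)


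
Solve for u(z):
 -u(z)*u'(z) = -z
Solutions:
 u(z) = -sqrt(C1 + z^2)
 u(z) = sqrt(C1 + z^2)


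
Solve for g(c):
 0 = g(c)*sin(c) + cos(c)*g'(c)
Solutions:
 g(c) = C1*cos(c)


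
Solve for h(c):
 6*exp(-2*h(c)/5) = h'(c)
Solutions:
 h(c) = 5*log(-sqrt(C1 + 6*c)) - 5*log(5) + 5*log(10)/2
 h(c) = 5*log(C1 + 6*c)/2 - 5*log(5) + 5*log(10)/2


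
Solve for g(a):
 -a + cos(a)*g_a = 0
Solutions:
 g(a) = C1 + Integral(a/cos(a), a)


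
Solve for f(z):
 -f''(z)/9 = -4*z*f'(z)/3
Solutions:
 f(z) = C1 + C2*erfi(sqrt(6)*z)


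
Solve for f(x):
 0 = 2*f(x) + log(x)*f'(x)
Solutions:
 f(x) = C1*exp(-2*li(x))


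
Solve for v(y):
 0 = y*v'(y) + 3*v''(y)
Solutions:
 v(y) = C1 + C2*erf(sqrt(6)*y/6)


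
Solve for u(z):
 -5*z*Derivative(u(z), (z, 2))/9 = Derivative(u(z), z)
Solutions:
 u(z) = C1 + C2/z^(4/5)


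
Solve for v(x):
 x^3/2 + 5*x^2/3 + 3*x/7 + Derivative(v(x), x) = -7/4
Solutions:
 v(x) = C1 - x^4/8 - 5*x^3/9 - 3*x^2/14 - 7*x/4


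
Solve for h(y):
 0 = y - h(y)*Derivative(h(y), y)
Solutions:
 h(y) = -sqrt(C1 + y^2)
 h(y) = sqrt(C1 + y^2)


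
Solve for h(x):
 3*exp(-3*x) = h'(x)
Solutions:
 h(x) = C1 - exp(-3*x)


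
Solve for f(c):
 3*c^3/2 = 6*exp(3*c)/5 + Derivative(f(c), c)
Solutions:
 f(c) = C1 + 3*c^4/8 - 2*exp(3*c)/5


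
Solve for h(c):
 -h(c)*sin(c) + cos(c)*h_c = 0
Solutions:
 h(c) = C1/cos(c)


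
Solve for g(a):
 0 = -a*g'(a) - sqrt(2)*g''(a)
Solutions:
 g(a) = C1 + C2*erf(2^(1/4)*a/2)


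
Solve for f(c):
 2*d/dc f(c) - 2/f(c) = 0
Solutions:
 f(c) = -sqrt(C1 + 2*c)
 f(c) = sqrt(C1 + 2*c)


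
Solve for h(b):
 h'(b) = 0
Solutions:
 h(b) = C1


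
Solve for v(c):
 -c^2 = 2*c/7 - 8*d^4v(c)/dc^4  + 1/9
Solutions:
 v(c) = C1 + C2*c + C3*c^2 + C4*c^3 + c^6/2880 + c^5/3360 + c^4/1728


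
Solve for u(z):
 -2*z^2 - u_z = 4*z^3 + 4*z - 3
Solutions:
 u(z) = C1 - z^4 - 2*z^3/3 - 2*z^2 + 3*z


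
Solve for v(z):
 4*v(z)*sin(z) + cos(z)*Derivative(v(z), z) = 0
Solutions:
 v(z) = C1*cos(z)^4


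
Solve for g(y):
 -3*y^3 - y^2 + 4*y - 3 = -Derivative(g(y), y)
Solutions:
 g(y) = C1 + 3*y^4/4 + y^3/3 - 2*y^2 + 3*y


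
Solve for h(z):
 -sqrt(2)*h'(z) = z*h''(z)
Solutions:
 h(z) = C1 + C2*z^(1 - sqrt(2))


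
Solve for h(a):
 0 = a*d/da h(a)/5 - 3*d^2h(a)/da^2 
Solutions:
 h(a) = C1 + C2*erfi(sqrt(30)*a/30)


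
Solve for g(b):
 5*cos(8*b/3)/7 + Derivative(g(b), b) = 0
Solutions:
 g(b) = C1 - 15*sin(8*b/3)/56


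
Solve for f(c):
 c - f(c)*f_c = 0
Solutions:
 f(c) = -sqrt(C1 + c^2)
 f(c) = sqrt(C1 + c^2)


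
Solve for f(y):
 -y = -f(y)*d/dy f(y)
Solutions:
 f(y) = -sqrt(C1 + y^2)
 f(y) = sqrt(C1 + y^2)


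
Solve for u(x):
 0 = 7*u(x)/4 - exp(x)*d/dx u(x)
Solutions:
 u(x) = C1*exp(-7*exp(-x)/4)


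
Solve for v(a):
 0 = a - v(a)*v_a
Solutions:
 v(a) = -sqrt(C1 + a^2)
 v(a) = sqrt(C1 + a^2)


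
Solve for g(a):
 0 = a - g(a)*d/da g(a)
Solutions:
 g(a) = -sqrt(C1 + a^2)
 g(a) = sqrt(C1 + a^2)


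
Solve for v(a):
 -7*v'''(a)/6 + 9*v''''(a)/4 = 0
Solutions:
 v(a) = C1 + C2*a + C3*a^2 + C4*exp(14*a/27)


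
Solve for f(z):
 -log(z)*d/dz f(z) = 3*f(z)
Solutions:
 f(z) = C1*exp(-3*li(z))


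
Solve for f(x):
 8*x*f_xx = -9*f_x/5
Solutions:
 f(x) = C1 + C2*x^(31/40)


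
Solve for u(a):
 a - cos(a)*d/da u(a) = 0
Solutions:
 u(a) = C1 + Integral(a/cos(a), a)


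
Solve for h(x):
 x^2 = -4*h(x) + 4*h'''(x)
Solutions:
 h(x) = C3*exp(x) - x^2/4 + (C1*sin(sqrt(3)*x/2) + C2*cos(sqrt(3)*x/2))*exp(-x/2)


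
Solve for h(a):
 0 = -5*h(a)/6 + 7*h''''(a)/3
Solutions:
 h(a) = C1*exp(-14^(3/4)*5^(1/4)*a/14) + C2*exp(14^(3/4)*5^(1/4)*a/14) + C3*sin(14^(3/4)*5^(1/4)*a/14) + C4*cos(14^(3/4)*5^(1/4)*a/14)


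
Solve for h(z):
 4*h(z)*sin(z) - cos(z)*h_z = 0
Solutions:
 h(z) = C1/cos(z)^4


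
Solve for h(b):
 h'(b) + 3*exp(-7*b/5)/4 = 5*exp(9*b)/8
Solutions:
 h(b) = C1 + 5*exp(9*b)/72 + 15*exp(-7*b/5)/28


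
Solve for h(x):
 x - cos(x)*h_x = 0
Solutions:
 h(x) = C1 + Integral(x/cos(x), x)


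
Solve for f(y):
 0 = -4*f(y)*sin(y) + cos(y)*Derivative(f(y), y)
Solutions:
 f(y) = C1/cos(y)^4


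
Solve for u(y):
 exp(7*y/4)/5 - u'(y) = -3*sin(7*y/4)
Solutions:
 u(y) = C1 + 4*exp(7*y/4)/35 - 12*cos(7*y/4)/7


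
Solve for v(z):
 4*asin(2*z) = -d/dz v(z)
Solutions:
 v(z) = C1 - 4*z*asin(2*z) - 2*sqrt(1 - 4*z^2)


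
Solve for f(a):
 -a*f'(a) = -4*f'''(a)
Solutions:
 f(a) = C1 + Integral(C2*airyai(2^(1/3)*a/2) + C3*airybi(2^(1/3)*a/2), a)


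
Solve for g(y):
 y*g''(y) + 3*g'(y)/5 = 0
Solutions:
 g(y) = C1 + C2*y^(2/5)


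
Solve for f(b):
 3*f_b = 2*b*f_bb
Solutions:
 f(b) = C1 + C2*b^(5/2)


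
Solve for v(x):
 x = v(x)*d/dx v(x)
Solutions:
 v(x) = -sqrt(C1 + x^2)
 v(x) = sqrt(C1 + x^2)


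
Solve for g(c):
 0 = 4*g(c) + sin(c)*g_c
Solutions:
 g(c) = C1*(cos(c)^2 + 2*cos(c) + 1)/(cos(c)^2 - 2*cos(c) + 1)


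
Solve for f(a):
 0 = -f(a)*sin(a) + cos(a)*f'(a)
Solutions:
 f(a) = C1/cos(a)


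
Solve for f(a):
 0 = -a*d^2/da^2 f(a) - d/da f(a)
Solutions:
 f(a) = C1 + C2*log(a)


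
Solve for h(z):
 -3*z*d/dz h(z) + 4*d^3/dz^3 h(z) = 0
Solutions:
 h(z) = C1 + Integral(C2*airyai(6^(1/3)*z/2) + C3*airybi(6^(1/3)*z/2), z)


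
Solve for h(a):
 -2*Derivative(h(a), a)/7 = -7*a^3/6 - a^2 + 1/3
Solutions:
 h(a) = C1 + 49*a^4/48 + 7*a^3/6 - 7*a/6


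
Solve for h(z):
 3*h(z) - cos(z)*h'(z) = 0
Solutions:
 h(z) = C1*(sin(z) + 1)^(3/2)/(sin(z) - 1)^(3/2)


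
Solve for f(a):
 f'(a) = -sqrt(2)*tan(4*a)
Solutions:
 f(a) = C1 + sqrt(2)*log(cos(4*a))/4


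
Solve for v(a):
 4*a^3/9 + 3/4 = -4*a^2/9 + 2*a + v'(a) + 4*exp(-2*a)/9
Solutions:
 v(a) = C1 + a^4/9 + 4*a^3/27 - a^2 + 3*a/4 + 2*exp(-2*a)/9


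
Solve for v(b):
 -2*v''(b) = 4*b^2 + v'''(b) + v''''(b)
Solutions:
 v(b) = C1 + C2*b - b^4/6 + b^3/3 + b^2/2 + (C3*sin(sqrt(7)*b/2) + C4*cos(sqrt(7)*b/2))*exp(-b/2)


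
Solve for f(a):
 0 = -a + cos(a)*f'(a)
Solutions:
 f(a) = C1 + Integral(a/cos(a), a)


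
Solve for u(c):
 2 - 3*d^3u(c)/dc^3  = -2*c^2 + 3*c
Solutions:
 u(c) = C1 + C2*c + C3*c^2 + c^5/90 - c^4/24 + c^3/9


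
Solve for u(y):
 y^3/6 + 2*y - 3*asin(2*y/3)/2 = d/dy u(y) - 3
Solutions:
 u(y) = C1 + y^4/24 + y^2 - 3*y*asin(2*y/3)/2 + 3*y - 3*sqrt(9 - 4*y^2)/4


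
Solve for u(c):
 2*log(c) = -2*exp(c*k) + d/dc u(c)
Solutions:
 u(c) = C1 + 2*c*log(c) - 2*c + Piecewise((2*exp(c*k)/k, Ne(k, 0)), (2*c, True))


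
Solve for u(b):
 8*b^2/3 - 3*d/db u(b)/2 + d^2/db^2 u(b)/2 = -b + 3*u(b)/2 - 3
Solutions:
 u(b) = C1*exp(b*(3 - sqrt(21))/2) + C2*exp(b*(3 + sqrt(21))/2) + 16*b^2/9 - 26*b/9 + 164/27


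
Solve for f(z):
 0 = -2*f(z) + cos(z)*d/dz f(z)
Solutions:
 f(z) = C1*(sin(z) + 1)/(sin(z) - 1)


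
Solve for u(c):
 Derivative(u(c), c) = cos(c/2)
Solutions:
 u(c) = C1 + 2*sin(c/2)


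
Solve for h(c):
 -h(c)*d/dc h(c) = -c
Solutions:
 h(c) = -sqrt(C1 + c^2)
 h(c) = sqrt(C1 + c^2)


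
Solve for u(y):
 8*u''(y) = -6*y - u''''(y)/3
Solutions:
 u(y) = C1 + C2*y + C3*sin(2*sqrt(6)*y) + C4*cos(2*sqrt(6)*y) - y^3/8


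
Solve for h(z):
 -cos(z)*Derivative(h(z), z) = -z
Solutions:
 h(z) = C1 + Integral(z/cos(z), z)


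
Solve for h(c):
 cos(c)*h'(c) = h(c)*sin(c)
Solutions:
 h(c) = C1/cos(c)
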